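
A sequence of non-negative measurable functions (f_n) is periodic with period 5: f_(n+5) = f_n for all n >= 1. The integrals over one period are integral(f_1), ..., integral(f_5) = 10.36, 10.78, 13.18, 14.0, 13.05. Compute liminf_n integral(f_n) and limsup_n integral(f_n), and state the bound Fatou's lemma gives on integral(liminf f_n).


The sequence (integral(f_n)) is periodic with period 5, repeating the values 10.36, 10.78, 13.18, 14.0, 13.05 indefinitely.
Step 1: For a periodic sequence, every tail (a_m, a_(m+1), ...) contains all 5 period values infinitely often.
Step 2: Hence inf of every tail = min of the period values = min(10.36, 10.78, 13.18, 14.0, 13.05) = 10.36.
        liminf_n integral(f_n) = sup over m of (inf of tail from m) = 10.36.
Step 3: Similarly sup of every tail = max of the period values = 14.
        limsup_n integral(f_n) = 14.
Step 4: Fatou's lemma: integral(liminf_n f_n) <= liminf_n integral(f_n) = 10.36.
        So the integral of the pointwise liminf is at most 10.36.


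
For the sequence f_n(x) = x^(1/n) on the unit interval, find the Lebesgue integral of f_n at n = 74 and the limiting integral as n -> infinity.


At n = 74: f_74(x) = x^(1/74).
Step 1: integral(x^(1/74), 0, 1) = [x^(1/74+1) / (1/74+1)] from 0 to 1
     = 1 / (1/74 + 1) = 1 / ((74+1)/74) = 74/(74+1)
     = 74/75 = 0.986667
Step 2: As n -> infinity, f_n(x) = x^(1/n) -> 1 for x in (0,1], and f_n is increasing in n.
By MCT, lim_n integral(f_n) = integral(lim_n f_n) = integral(1, 0, 1) = 1.
Step 3: Verify convergence: 74/75 = 0.986667 -> 1


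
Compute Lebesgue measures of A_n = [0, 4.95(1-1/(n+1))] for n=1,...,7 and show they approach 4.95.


By continuity of measure from below: if A_n increases to A, then m(A_n) -> m(A).
Here A = [0, 4.95], so m(A) = 4.95
Step 1: a_1 = 4.95*(1 - 1/2) = 2.475, m(A_1) = 2.475
Step 2: a_2 = 4.95*(1 - 1/3) = 3.3, m(A_2) = 3.3
Step 3: a_3 = 4.95*(1 - 1/4) = 3.7125, m(A_3) = 3.7125
Step 4: a_4 = 4.95*(1 - 1/5) = 3.96, m(A_4) = 3.96
Step 5: a_5 = 4.95*(1 - 1/6) = 4.125, m(A_5) = 4.125
Step 6: a_6 = 4.95*(1 - 1/7) = 4.2429, m(A_6) = 4.2429
Step 7: a_7 = 4.95*(1 - 1/8) = 4.3312, m(A_7) = 4.3312
Limit: m(A_n) -> m([0,4.95]) = 4.95


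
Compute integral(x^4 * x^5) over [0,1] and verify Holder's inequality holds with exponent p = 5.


Step 1: Exact integral of f*g = integral(x^9, 0, 1) = 1/10
     = 0.1
Step 2: Holder bound with p=5, q=1.25:
  ||f||_p = (integral x^20 dx)^(1/5) = (1/21)^(1/5) = 0.543946
  ||g||_q = (integral x^6.25 dx)^(1/1.25) = (1/7.25)^(1/1.25) = 0.204989
Step 3: Holder bound = ||f||_p * ||g||_q = 0.543946 * 0.204989 = 0.111503
Verification: 0.1 <= 0.111503 (Holder holds)


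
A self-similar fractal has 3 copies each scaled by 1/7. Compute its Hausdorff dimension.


For a self-similar set with N copies scaled by 1/r:
dim_H = log(N)/log(r) = log(3)/log(7)
= 1.098612/1.94591
= 0.564575


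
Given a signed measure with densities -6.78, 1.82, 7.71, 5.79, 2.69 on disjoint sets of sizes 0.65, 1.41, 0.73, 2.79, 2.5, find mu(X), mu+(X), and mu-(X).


Step 1: Compute signed measure on each set:
  Set 1: -6.78 * 0.65 = -4.407
  Set 2: 1.82 * 1.41 = 2.5662
  Set 3: 7.71 * 0.73 = 5.6283
  Set 4: 5.79 * 2.79 = 16.1541
  Set 5: 2.69 * 2.5 = 6.725
Step 2: Total signed measure = (-4.407) + (2.5662) + (5.6283) + (16.1541) + (6.725)
     = 26.6666
Step 3: Positive part mu+(X) = sum of positive contributions = 31.0736
Step 4: Negative part mu-(X) = |sum of negative contributions| = 4.407


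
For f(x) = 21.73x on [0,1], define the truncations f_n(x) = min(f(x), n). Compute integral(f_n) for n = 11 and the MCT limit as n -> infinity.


f(x) = 21.73x on [0,1]; f_n(x) = min(21.73x, n). At n = 11:
Step 1: f(x) reaches 11 at x = 11/21.73 = 0.506213
Step 2: integral(f_11) = integral(21.73x, 0, 0.506213) + integral(11, 0.506213, 1)
       = 21.73*0.506213^2/2 + 11*(1 - 0.506213)
       = 2.784169 + 5.431661
       = 8.215831
Step 3: As n -> infinity, f_n increases to f, so by MCT integral(f_n) -> integral(f) = 21.73/2 = 10.865.
Convergence: integral(f_11) = 8.215831 -> 10.865 as n -> infinity


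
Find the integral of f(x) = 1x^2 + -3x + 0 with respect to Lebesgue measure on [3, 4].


The Lebesgue integral of a Riemann-integrable function agrees with the Riemann integral.
Antiderivative F(x) = (1/3)x^3 + (-3/2)x^2 + 0x
F(4) = (1/3)*4^3 + (-3/2)*4^2 + 0*4
     = (1/3)*64 + (-3/2)*16 + 0*4
     = 21.333333 + -24 + 0
     = -2.666667
F(3) = -4.5
Integral = F(4) - F(3) = -2.666667 - -4.5 = 1.833333


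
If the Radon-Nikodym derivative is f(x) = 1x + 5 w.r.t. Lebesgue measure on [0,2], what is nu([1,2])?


nu(A) = integral_A (dnu/dmu) dmu = integral_1^2 (1x + 5) dx
Step 1: Antiderivative F(x) = (1/2)x^2 + 5x
Step 2: F(2) = (1/2)*2^2 + 5*2 = 2 + 10 = 12
Step 3: F(1) = (1/2)*1^2 + 5*1 = 0.5 + 5 = 5.5
Step 4: nu([1,2]) = F(2) - F(1) = 12 - 5.5 = 6.5


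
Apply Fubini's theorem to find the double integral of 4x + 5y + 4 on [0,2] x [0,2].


By Fubini, integrate in x first, then y.
Step 1: Fix y, integrate over x in [0,2]:
  integral(4x + 5y + 4, x=0..2)
  = 4*(2^2 - 0^2)/2 + (5y + 4)*(2 - 0)
  = 8 + (5y + 4)*2
  = 8 + 10y + 8
  = 16 + 10y
Step 2: Integrate over y in [0,2]:
  integral(16 + 10y, y=0..2)
  = 16*2 + 10*(2^2 - 0^2)/2
  = 32 + 20
  = 52


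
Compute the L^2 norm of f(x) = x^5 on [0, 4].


Step 1: ||f||_2 = (integral_0^4 |x^5|^2 dx)^(1/2)
     = (integral_0^4 x^10 dx)^(1/2)
Step 2: integral_0^4 x^10 dx = [x^11/(11)] from 0 to 4 = 4^11/11
     = 4194304/11 = 381300.363636
Step 3: ||f||_2 = (381300.363636)^(1/2) = 617.495234


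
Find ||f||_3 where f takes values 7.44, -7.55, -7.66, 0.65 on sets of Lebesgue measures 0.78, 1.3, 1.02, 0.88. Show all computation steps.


Step 1: Compute |f_i|^3 for each value:
  |7.44|^3 = 411.830784
  |-7.55|^3 = 430.368875
  |-7.66|^3 = 449.455096
  |0.65|^3 = 0.274625
Step 2: Multiply by measures and sum:
  411.830784 * 0.78 = 321.228012
  430.368875 * 1.3 = 559.479537
  449.455096 * 1.02 = 458.444198
  0.274625 * 0.88 = 0.24167
Sum = 321.228012 + 559.479537 + 458.444198 + 0.24167 = 1339.393417
Step 3: Take the p-th root:
||f||_3 = (1339.393417)^(1/3) = 11.023074


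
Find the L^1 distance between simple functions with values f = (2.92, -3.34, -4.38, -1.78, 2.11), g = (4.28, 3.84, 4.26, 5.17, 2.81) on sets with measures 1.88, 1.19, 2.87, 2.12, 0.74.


Step 1: Compute differences f_i - g_i:
  2.92 - 4.28 = -1.36
  -3.34 - 3.84 = -7.18
  -4.38 - 4.26 = -8.64
  -1.78 - 5.17 = -6.95
  2.11 - 2.81 = -0.7
Step 2: Compute |diff|^1 * measure for each set:
  |-1.36|^1 * 1.88 = 1.36 * 1.88 = 2.5568
  |-7.18|^1 * 1.19 = 7.18 * 1.19 = 8.5442
  |-8.64|^1 * 2.87 = 8.64 * 2.87 = 24.7968
  |-6.95|^1 * 2.12 = 6.95 * 2.12 = 14.734
  |-0.7|^1 * 0.74 = 0.7 * 0.74 = 0.518
Step 3: Sum = 51.1498
Step 4: ||f-g||_1 = (51.1498)^(1/1) = 51.1498


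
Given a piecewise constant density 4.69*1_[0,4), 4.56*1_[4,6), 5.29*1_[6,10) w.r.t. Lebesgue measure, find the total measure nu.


Integrate each piece of the Radon-Nikodym derivative:
Step 1: integral_0^4 4.69 dx = 4.69*(4-0) = 4.69*4 = 18.76
Step 2: integral_4^6 4.56 dx = 4.56*(6-4) = 4.56*2 = 9.12
Step 3: integral_6^10 5.29 dx = 5.29*(10-6) = 5.29*4 = 21.16
Total: 18.76 + 9.12 + 21.16 = 49.04


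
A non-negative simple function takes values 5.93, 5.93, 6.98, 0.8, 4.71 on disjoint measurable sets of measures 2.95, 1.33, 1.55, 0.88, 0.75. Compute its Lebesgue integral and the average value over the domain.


Step 1: Integral = sum(value_i * measure_i)
= 5.93*2.95 + 5.93*1.33 + 6.98*1.55 + 0.8*0.88 + 4.71*0.75
= 17.4935 + 7.8869 + 10.819 + 0.704 + 3.5325
= 40.4359
Step 2: Total measure of domain = 2.95 + 1.33 + 1.55 + 0.88 + 0.75 = 7.46
Step 3: Average value = 40.4359 / 7.46 = 5.420362


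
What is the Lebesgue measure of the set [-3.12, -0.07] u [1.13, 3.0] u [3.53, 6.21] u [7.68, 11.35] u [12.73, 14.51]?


For pairwise disjoint intervals, m(union) = sum of lengths.
= (-0.07 - -3.12) + (3.0 - 1.13) + (6.21 - 3.53) + (11.35 - 7.68) + (14.51 - 12.73)
= 3.05 + 1.87 + 2.68 + 3.67 + 1.78
= 13.05


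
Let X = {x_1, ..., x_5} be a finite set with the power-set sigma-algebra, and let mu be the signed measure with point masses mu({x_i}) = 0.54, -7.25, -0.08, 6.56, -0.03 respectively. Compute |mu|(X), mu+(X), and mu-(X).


Step 1: Every measurable set is a union of atoms (the cells / points), so a Hahn decomposition is
  obtained by grouping atoms by sign: P = union of atoms with mu > 0, N = union of the remaining atoms.
  Atoms in P (indices): 1, 4;  atoms in N (indices): 2, 3, 5
  Positive values: 0.54, 6.56
  Negative values: -7.25, -0.08, -0.03
Step 2: mu+(X) = mu(P) = sum of positive atom values = 7.1
Step 3: mu-(X) = -mu(N) = sum of |negative atom values| = 7.36
Step 4: |mu|(X) = mu+(X) + mu-(X) = 7.1 + 7.36 = 14.46


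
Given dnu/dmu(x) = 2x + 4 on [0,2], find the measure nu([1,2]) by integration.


nu(A) = integral_A (dnu/dmu) dmu = integral_1^2 (2x + 4) dx
Step 1: Antiderivative F(x) = (2/2)x^2 + 4x
Step 2: F(2) = (2/2)*2^2 + 4*2 = 4 + 8 = 12
Step 3: F(1) = (2/2)*1^2 + 4*1 = 1 + 4 = 5
Step 4: nu([1,2]) = F(2) - F(1) = 12 - 5 = 7


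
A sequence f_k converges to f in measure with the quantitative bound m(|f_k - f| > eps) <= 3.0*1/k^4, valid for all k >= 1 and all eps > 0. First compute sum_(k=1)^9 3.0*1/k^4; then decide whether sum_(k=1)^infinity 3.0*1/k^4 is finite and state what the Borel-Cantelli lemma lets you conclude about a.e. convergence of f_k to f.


Step 1: List the terms 3.0*1/k^4 for k = 1 to 9:
  k=1: 3
  k=2: 0.1875
  k=3: 0.037037
  k=4: 0.011719
  k=5: 0.0048
  k=6: 0.002315
  k=7: 0.001249
  k=8: 7.324219e-04
  k=9: 4.572474e-04
Step 2: Partial sum = 3 + 0.1875 + 0.037037 + 0.011719 + 0.0048 + 0.002315 + 0.001249 + 7.324219e-04 + 4.572474e-04
     = 3.24581
Step 3: The full series sum_(k>=1) 3.0*1/k^4 converges (p-series with p = 4 > 1; a constant multiple of a convergent series converges).
Step 4: Fix eps > 0. Since sum_k m(|f_k - f| > eps) < infinity, the Borel-Cantelli lemma gives
        m(limsup_k {|f_k - f| > eps}) = 0, i.e. for a.e. x, |f_k(x) - f(x)| <= eps for all large k.
        Applying this with eps = 1/j for j = 1, 2, ... and intersecting the countably many full-measure sets,
        for a.e. x we get limsup_k |f_k(x) - f(x)| <= 1/j for every j, hence f_k -> f almost everywhere.
Conclusion: series converges; Borel-Cantelli yields f_k -> f a.e.


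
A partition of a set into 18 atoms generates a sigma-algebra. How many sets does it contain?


Each element of the sigma-algebra is a union of some subset of the 18 atoms.
The number of such subsets is 2^18 = 262144.


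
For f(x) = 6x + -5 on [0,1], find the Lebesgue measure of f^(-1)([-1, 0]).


f^(-1)([-1, 0]) = {x : -1 <= 6x + -5 <= 0}
Solving: (-1 - -5)/6 <= x <= (0 - -5)/6
= [0.666667, 0.833333]
Intersecting with [0,1]: [0.666667, 0.833333]
Measure = 0.833333 - 0.666667 = 0.166667


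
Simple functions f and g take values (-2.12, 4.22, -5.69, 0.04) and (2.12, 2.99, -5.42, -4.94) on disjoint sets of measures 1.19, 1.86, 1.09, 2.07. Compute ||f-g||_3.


Step 1: Compute differences f_i - g_i:
  -2.12 - 2.12 = -4.24
  4.22 - 2.99 = 1.23
  -5.69 - -5.42 = -0.27
  0.04 - -4.94 = 4.98
Step 2: Compute |diff|^3 * measure for each set:
  |-4.24|^3 * 1.19 = 76.225024 * 1.19 = 90.707779
  |1.23|^3 * 1.86 = 1.860867 * 1.86 = 3.461213
  |-0.27|^3 * 1.09 = 0.019683 * 1.09 = 0.021454
  |4.98|^3 * 2.07 = 123.505992 * 2.07 = 255.657403
Step 3: Sum = 349.847849
Step 4: ||f-g||_3 = (349.847849)^(1/3) = 7.046277


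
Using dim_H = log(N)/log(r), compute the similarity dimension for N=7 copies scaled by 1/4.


For a self-similar set with N copies scaled by 1/r:
dim_H = log(N)/log(r) = log(7)/log(4)
= 1.94591/1.386294
= 1.403677


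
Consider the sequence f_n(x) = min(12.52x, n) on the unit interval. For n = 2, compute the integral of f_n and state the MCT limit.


f(x) = 12.52x on [0,1]; f_n(x) = min(12.52x, n). At n = 2:
Step 1: f(x) reaches 2 at x = 2/12.52 = 0.159744
Step 2: integral(f_2) = integral(12.52x, 0, 0.159744) + integral(2, 0.159744, 1)
       = 12.52*0.159744^2/2 + 2*(1 - 0.159744)
       = 0.159744 + 1.680511
       = 1.840256
Step 3: As n -> infinity, f_n increases to f, so by MCT integral(f_n) -> integral(f) = 12.52/2 = 6.26.
Convergence: integral(f_2) = 1.840256 -> 6.26 as n -> infinity


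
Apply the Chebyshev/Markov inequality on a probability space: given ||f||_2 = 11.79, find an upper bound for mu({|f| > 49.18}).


Chebyshev/Markov inequality: mu(|f| > eps) <= (||f||_p / eps)^p
Step 1: ||f||_2 / eps = 11.79 / 49.18 = 0.239732
Step 2: Raise to power p = 2:
  (0.239732)^2 = 0.057471
Step 3: Therefore mu(|f| > 49.18) <= 0.057471


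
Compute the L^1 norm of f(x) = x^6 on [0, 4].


Step 1: ||f||_1 = (integral_0^4 |x^6|^1 dx)^(1/1)
     = (integral_0^4 x^6 dx)^(1/1)
Step 2: integral_0^4 x^6 dx = [x^7/(7)] from 0 to 4 = 4^7/7
     = 16384/7 = 2340.571429
Step 3: ||f||_1 = (2340.571429)^(1/1) = 2340.571429


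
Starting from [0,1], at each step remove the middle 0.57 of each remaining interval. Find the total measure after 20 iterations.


Step 1: At each step, fraction remaining = 1 - 0.57 = 0.43
Step 2: After 20 steps, measure = (0.43)^20
Result = 4.670562e-08


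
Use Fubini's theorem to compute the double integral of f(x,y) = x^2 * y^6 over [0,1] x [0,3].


By Fubini's theorem, the double integral factors as a product of single integrals:
Step 1: integral_0^1 x^2 dx = [x^3/3] from 0 to 1
     = 1^3/3 = 0.333333
Step 2: integral_0^3 y^6 dy = [y^7/7] from 0 to 3
     = 3^7/7 = 312.428571
Step 3: Double integral = 0.333333 * 312.428571 = 104.142857


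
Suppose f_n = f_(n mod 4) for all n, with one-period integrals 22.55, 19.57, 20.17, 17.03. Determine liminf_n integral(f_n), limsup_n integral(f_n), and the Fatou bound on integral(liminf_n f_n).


The sequence (integral(f_n)) is periodic with period 4, repeating the values 22.55, 19.57, 20.17, 17.03 indefinitely.
Step 1: For a periodic sequence, every tail (a_m, a_(m+1), ...) contains all 4 period values infinitely often.
Step 2: Hence inf of every tail = min of the period values = min(22.55, 19.57, 20.17, 17.03) = 17.03.
        liminf_n integral(f_n) = sup over m of (inf of tail from m) = 17.03.
Step 3: Similarly sup of every tail = max of the period values = 22.55.
        limsup_n integral(f_n) = 22.55.
Step 4: Fatou's lemma: integral(liminf_n f_n) <= liminf_n integral(f_n) = 17.03.
        So the integral of the pointwise liminf is at most 17.03.


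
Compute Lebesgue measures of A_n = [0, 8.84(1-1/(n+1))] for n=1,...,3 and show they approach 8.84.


By continuity of measure from below: if A_n increases to A, then m(A_n) -> m(A).
Here A = [0, 8.84], so m(A) = 8.84
Step 1: a_1 = 8.84*(1 - 1/2) = 4.42, m(A_1) = 4.42
Step 2: a_2 = 8.84*(1 - 1/3) = 5.8933, m(A_2) = 5.8933
Step 3: a_3 = 8.84*(1 - 1/4) = 6.63, m(A_3) = 6.63
Limit: m(A_n) -> m([0,8.84]) = 8.84


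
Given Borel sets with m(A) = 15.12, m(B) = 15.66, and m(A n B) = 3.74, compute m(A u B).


By inclusion-exclusion: m(A u B) = m(A) + m(B) - m(A n B)
= 15.12 + 15.66 - 3.74
= 27.04


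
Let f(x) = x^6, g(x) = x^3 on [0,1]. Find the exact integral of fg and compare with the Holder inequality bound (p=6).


Step 1: Exact integral of f*g = integral(x^9, 0, 1) = 1/10
     = 0.1
Step 2: Holder bound with p=6, q=1.2:
  ||f||_p = (integral x^36 dx)^(1/6) = (1/37)^(1/6) = 0.547814
  ||g||_q = (integral x^3.6 dx)^(1/1.2) = (1/4.6)^(1/1.2) = 0.280351
Step 3: Holder bound = ||f||_p * ||g||_q = 0.547814 * 0.280351 = 0.15358
Verification: 0.1 <= 0.15358 (Holder holds)


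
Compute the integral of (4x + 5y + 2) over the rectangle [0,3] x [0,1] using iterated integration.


By Fubini, integrate in x first, then y.
Step 1: Fix y, integrate over x in [0,3]:
  integral(4x + 5y + 2, x=0..3)
  = 4*(3^2 - 0^2)/2 + (5y + 2)*(3 - 0)
  = 18 + (5y + 2)*3
  = 18 + 15y + 6
  = 24 + 15y
Step 2: Integrate over y in [0,1]:
  integral(24 + 15y, y=0..1)
  = 24*1 + 15*(1^2 - 0^2)/2
  = 24 + 7.5
  = 31.5


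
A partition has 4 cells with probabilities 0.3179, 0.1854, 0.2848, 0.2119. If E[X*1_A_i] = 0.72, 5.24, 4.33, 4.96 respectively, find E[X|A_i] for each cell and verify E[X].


For each cell A_i: E[X|A_i] = E[X*1_A_i] / P(A_i)
Step 1: E[X|A_1] = 0.72 / 0.3179 = 2.264863
Step 2: E[X|A_2] = 5.24 / 0.1854 = 28.263215
Step 3: E[X|A_3] = 4.33 / 0.2848 = 15.203652
Step 4: E[X|A_4] = 4.96 / 0.2119 = 23.407268
Verification: E[X] = sum E[X*1_A_i] = 0.72 + 5.24 + 4.33 + 4.96 = 15.25


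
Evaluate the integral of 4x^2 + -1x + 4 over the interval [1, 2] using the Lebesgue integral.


The Lebesgue integral of a Riemann-integrable function agrees with the Riemann integral.
Antiderivative F(x) = (4/3)x^3 + (-1/2)x^2 + 4x
F(2) = (4/3)*2^3 + (-1/2)*2^2 + 4*2
     = (4/3)*8 + (-1/2)*4 + 4*2
     = 10.666667 + -2 + 8
     = 16.666667
F(1) = 4.833333
Integral = F(2) - F(1) = 16.666667 - 4.833333 = 11.833333


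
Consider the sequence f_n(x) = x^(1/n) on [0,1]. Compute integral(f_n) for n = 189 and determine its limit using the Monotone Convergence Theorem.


At n = 189: f_189(x) = x^(1/189).
Step 1: integral(x^(1/189), 0, 1) = [x^(1/189+1) / (1/189+1)] from 0 to 1
     = 1 / (1/189 + 1) = 1 / ((189+1)/189) = 189/(189+1)
     = 189/190 = 0.994737
Step 2: As n -> infinity, f_n(x) = x^(1/n) -> 1 for x in (0,1], and f_n is increasing in n.
By MCT, lim_n integral(f_n) = integral(lim_n f_n) = integral(1, 0, 1) = 1.
Step 3: Verify convergence: 189/190 = 0.994737 -> 1


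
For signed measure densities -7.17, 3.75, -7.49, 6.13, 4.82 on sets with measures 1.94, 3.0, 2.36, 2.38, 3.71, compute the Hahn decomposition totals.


Step 1: Compute signed measure on each set:
  Set 1: -7.17 * 1.94 = -13.9098
  Set 2: 3.75 * 3.0 = 11.25
  Set 3: -7.49 * 2.36 = -17.6764
  Set 4: 6.13 * 2.38 = 14.5894
  Set 5: 4.82 * 3.71 = 17.8822
Step 2: Total signed measure = (-13.9098) + (11.25) + (-17.6764) + (14.5894) + (17.8822)
     = 12.1354
Step 3: Positive part mu+(X) = sum of positive contributions = 43.7216
Step 4: Negative part mu-(X) = |sum of negative contributions| = 31.5862


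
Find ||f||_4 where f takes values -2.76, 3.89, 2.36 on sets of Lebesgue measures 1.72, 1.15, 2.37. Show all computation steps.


Step 1: Compute |f_i|^4 for each value:
  |-2.76|^4 = 58.02783
  |3.89|^4 = 228.98045
  |2.36|^4 = 31.020444
Step 2: Multiply by measures and sum:
  58.02783 * 1.72 = 99.807867
  228.98045 * 1.15 = 263.327518
  31.020444 * 2.37 = 73.518453
Sum = 99.807867 + 263.327518 + 73.518453 = 436.653838
Step 3: Take the p-th root:
||f||_4 = (436.653838)^(1/4) = 4.571243


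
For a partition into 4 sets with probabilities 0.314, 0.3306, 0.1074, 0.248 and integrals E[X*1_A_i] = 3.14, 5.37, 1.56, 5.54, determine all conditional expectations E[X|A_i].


For each cell A_i: E[X|A_i] = E[X*1_A_i] / P(A_i)
Step 1: E[X|A_1] = 3.14 / 0.314 = 10
Step 2: E[X|A_2] = 5.37 / 0.3306 = 16.243194
Step 3: E[X|A_3] = 1.56 / 0.1074 = 14.52514
Step 4: E[X|A_4] = 5.54 / 0.248 = 22.33871
Verification: E[X] = sum E[X*1_A_i] = 3.14 + 5.37 + 1.56 + 5.54 = 15.61


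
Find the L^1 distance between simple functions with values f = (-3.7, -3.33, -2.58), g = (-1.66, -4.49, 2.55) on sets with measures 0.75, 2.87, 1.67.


Step 1: Compute differences f_i - g_i:
  -3.7 - -1.66 = -2.04
  -3.33 - -4.49 = 1.16
  -2.58 - 2.55 = -5.13
Step 2: Compute |diff|^1 * measure for each set:
  |-2.04|^1 * 0.75 = 2.04 * 0.75 = 1.53
  |1.16|^1 * 2.87 = 1.16 * 2.87 = 3.3292
  |-5.13|^1 * 1.67 = 5.13 * 1.67 = 8.5671
Step 3: Sum = 13.4263
Step 4: ||f-g||_1 = (13.4263)^(1/1) = 13.4263


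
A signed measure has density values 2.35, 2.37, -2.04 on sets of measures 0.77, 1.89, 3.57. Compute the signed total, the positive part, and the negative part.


Step 1: Compute signed measure on each set:
  Set 1: 2.35 * 0.77 = 1.8095
  Set 2: 2.37 * 1.89 = 4.4793
  Set 3: -2.04 * 3.57 = -7.2828
Step 2: Total signed measure = (1.8095) + (4.4793) + (-7.2828)
     = -0.994
Step 3: Positive part mu+(X) = sum of positive contributions = 6.2888
Step 4: Negative part mu-(X) = |sum of negative contributions| = 7.2828


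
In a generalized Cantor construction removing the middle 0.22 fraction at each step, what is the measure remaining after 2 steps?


Step 1: At each step, fraction remaining = 1 - 0.22 = 0.78
Step 2: After 2 steps, measure = (0.78)^2
Step 3: Computing the power step by step:
  After step 1: 0.78
  After step 2: 0.6084
Result = 0.6084


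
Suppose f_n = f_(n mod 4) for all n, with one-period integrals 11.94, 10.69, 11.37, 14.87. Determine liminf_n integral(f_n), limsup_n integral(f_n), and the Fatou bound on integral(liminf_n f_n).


The sequence (integral(f_n)) is periodic with period 4, repeating the values 11.94, 10.69, 11.37, 14.87 indefinitely.
Step 1: For a periodic sequence, every tail (a_m, a_(m+1), ...) contains all 4 period values infinitely often.
Step 2: Hence inf of every tail = min of the period values = min(11.94, 10.69, 11.37, 14.87) = 10.69.
        liminf_n integral(f_n) = sup over m of (inf of tail from m) = 10.69.
Step 3: Similarly sup of every tail = max of the period values = 14.87.
        limsup_n integral(f_n) = 14.87.
Step 4: Fatou's lemma: integral(liminf_n f_n) <= liminf_n integral(f_n) = 10.69.
        So the integral of the pointwise liminf is at most 10.69.


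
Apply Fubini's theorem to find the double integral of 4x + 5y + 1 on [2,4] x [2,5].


By Fubini, integrate in x first, then y.
Step 1: Fix y, integrate over x in [2,4]:
  integral(4x + 5y + 1, x=2..4)
  = 4*(4^2 - 2^2)/2 + (5y + 1)*(4 - 2)
  = 24 + (5y + 1)*2
  = 24 + 10y + 2
  = 26 + 10y
Step 2: Integrate over y in [2,5]:
  integral(26 + 10y, y=2..5)
  = 26*3 + 10*(5^2 - 2^2)/2
  = 78 + 105
  = 183


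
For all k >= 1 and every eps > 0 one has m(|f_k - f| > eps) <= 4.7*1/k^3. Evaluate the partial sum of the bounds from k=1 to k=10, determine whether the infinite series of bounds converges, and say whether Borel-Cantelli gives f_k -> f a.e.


Step 1: List the terms 4.7*1/k^3 for k = 1 to 10:
  k=1: 4.7
  k=2: 0.5875
  k=3: 0.174074
  k=4: 0.073438
  k=5: 0.0376
  k=6: 0.021759
  k=7: 0.013703
  k=8: 0.00918
  k=9: 0.006447
  k=10: 0.0047
Step 2: Partial sum = 4.7 + 0.5875 + 0.174074 + 0.073438 + 0.0376 + 0.021759 + 0.013703 + 0.00918 + 0.006447 + 0.0047
     = 5.6284
Step 3: The full series sum_(k>=1) 4.7*1/k^3 converges (p-series with p = 3 > 1; a constant multiple of a convergent series converges).
Step 4: Fix eps > 0. Since sum_k m(|f_k - f| > eps) < infinity, the Borel-Cantelli lemma gives
        m(limsup_k {|f_k - f| > eps}) = 0, i.e. for a.e. x, |f_k(x) - f(x)| <= eps for all large k.
        Applying this with eps = 1/j for j = 1, 2, ... and intersecting the countably many full-measure sets,
        for a.e. x we get limsup_k |f_k(x) - f(x)| <= 1/j for every j, hence f_k -> f almost everywhere.
Conclusion: series converges; Borel-Cantelli yields f_k -> f a.e.


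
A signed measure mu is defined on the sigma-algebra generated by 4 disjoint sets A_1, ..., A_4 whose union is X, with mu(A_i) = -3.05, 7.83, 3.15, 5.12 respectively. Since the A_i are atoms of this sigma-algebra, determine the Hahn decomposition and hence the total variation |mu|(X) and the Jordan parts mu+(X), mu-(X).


Step 1: Every measurable set is a union of atoms (the cells / points), so a Hahn decomposition is
  obtained by grouping atoms by sign: P = union of atoms with mu > 0, N = union of the remaining atoms.
  Atoms in P (indices): 2, 3, 4;  atoms in N (indices): 1
  Positive values: 7.83, 3.15, 5.12
  Negative values: -3.05
Step 2: mu+(X) = mu(P) = sum of positive atom values = 16.1
Step 3: mu-(X) = -mu(N) = sum of |negative atom values| = 3.05
Step 4: |mu|(X) = mu+(X) + mu-(X) = 16.1 + 3.05 = 19.15


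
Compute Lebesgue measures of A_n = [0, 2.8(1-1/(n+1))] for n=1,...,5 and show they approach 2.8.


By continuity of measure from below: if A_n increases to A, then m(A_n) -> m(A).
Here A = [0, 2.8], so m(A) = 2.8
Step 1: a_1 = 2.8*(1 - 1/2) = 1.4, m(A_1) = 1.4
Step 2: a_2 = 2.8*(1 - 1/3) = 1.8667, m(A_2) = 1.8667
Step 3: a_3 = 2.8*(1 - 1/4) = 2.1, m(A_3) = 2.1
Step 4: a_4 = 2.8*(1 - 1/5) = 2.24, m(A_4) = 2.24
Step 5: a_5 = 2.8*(1 - 1/6) = 2.3333, m(A_5) = 2.3333
Limit: m(A_n) -> m([0,2.8]) = 2.8


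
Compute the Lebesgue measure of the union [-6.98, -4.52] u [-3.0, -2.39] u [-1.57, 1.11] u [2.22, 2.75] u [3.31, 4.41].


For pairwise disjoint intervals, m(union) = sum of lengths.
= (-4.52 - -6.98) + (-2.39 - -3.0) + (1.11 - -1.57) + (2.75 - 2.22) + (4.41 - 3.31)
= 2.46 + 0.61 + 2.68 + 0.53 + 1.1
= 7.38


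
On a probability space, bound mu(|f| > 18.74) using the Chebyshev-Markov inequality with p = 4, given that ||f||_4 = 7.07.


Chebyshev/Markov inequality: mu(|f| > eps) <= (||f||_p / eps)^p
Step 1: ||f||_4 / eps = 7.07 / 18.74 = 0.377268
Step 2: Raise to power p = 4:
  (0.377268)^4 = 0.020258
Step 3: Therefore mu(|f| > 18.74) <= 0.020258


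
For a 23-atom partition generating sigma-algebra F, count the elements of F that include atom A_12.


Each element of F is a union of some subset S of the 23 atoms.
The element contains A_12 iff A_12 is in S.
So we count subsets S of {A_1,...,A_23} with A_12 in S: choose freely among the other 22 atoms.
Count = 2^(23-1) = 2^22 = 4194304.


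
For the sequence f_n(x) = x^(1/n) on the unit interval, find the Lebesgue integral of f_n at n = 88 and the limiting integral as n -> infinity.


At n = 88: f_88(x) = x^(1/88).
Step 1: integral(x^(1/88), 0, 1) = [x^(1/88+1) / (1/88+1)] from 0 to 1
     = 1 / (1/88 + 1) = 1 / ((88+1)/88) = 88/(88+1)
     = 88/89 = 0.988764
Step 2: As n -> infinity, f_n(x) = x^(1/n) -> 1 for x in (0,1], and f_n is increasing in n.
By MCT, lim_n integral(f_n) = integral(lim_n f_n) = integral(1, 0, 1) = 1.
Step 3: Verify convergence: 88/89 = 0.988764 -> 1


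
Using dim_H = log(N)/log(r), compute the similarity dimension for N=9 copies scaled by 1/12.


For a self-similar set with N copies scaled by 1/r:
dim_H = log(N)/log(r) = log(9)/log(12)
= 2.197225/2.484907
= 0.884228


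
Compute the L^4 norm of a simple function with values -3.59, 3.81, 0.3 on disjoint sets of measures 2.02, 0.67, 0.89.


Step 1: Compute |f_i|^4 for each value:
  |-3.59|^4 = 166.103122
  |3.81|^4 = 210.717159
  |0.3|^4 = 0.0081
Step 2: Multiply by measures and sum:
  166.103122 * 2.02 = 335.528306
  210.717159 * 0.67 = 141.180497
  0.0081 * 0.89 = 0.007209
Sum = 335.528306 + 141.180497 + 0.007209 = 476.716011
Step 3: Take the p-th root:
||f||_4 = (476.716011)^(1/4) = 4.672668


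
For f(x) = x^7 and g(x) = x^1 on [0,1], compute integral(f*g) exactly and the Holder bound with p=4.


Step 1: Exact integral of f*g = integral(x^8, 0, 1) = 1/9
     = 0.111111
Step 2: Holder bound with p=4, q=1.333333:
  ||f||_p = (integral x^28 dx)^(1/4) = (1/29)^(1/4) = 0.430924
  ||g||_q = (integral x^1.333333 dx)^(1/1.333333) = (1/2.333333)^(1/1.333333) = 0.529685
Step 3: Holder bound = ||f||_p * ||g||_q = 0.430924 * 0.529685 = 0.228254
Verification: 0.111111 <= 0.228254 (Holder holds)


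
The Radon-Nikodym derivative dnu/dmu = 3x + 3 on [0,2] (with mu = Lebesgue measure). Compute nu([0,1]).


nu(A) = integral_A (dnu/dmu) dmu = integral_0^1 (3x + 3) dx
Step 1: Antiderivative F(x) = (3/2)x^2 + 3x
Step 2: F(1) = (3/2)*1^2 + 3*1 = 1.5 + 3 = 4.5
Step 3: F(0) = (3/2)*0^2 + 3*0 = 0.0 + 0 = 0.0
Step 4: nu([0,1]) = F(1) - F(0) = 4.5 - 0.0 = 4.5


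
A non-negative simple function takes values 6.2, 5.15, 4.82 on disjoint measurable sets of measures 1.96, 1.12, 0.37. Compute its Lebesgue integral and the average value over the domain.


Step 1: Integral = sum(value_i * measure_i)
= 6.2*1.96 + 5.15*1.12 + 4.82*0.37
= 12.152 + 5.768 + 1.7834
= 19.7034
Step 2: Total measure of domain = 1.96 + 1.12 + 0.37 = 3.45
Step 3: Average value = 19.7034 / 3.45 = 5.71113


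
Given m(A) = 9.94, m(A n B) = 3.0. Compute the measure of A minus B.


m(A \ B) = m(A) - m(A n B)
= 9.94 - 3.0
= 6.94


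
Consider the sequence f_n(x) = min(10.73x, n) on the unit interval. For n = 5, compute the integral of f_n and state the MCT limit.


f(x) = 10.73x on [0,1]; f_n(x) = min(10.73x, n). At n = 5:
Step 1: f(x) reaches 5 at x = 5/10.73 = 0.465983
Step 2: integral(f_5) = integral(10.73x, 0, 0.465983) + integral(5, 0.465983, 1)
       = 10.73*0.465983^2/2 + 5*(1 - 0.465983)
       = 1.164958 + 2.670084
       = 3.835042
Step 3: As n -> infinity, f_n increases to f, so by MCT integral(f_n) -> integral(f) = 10.73/2 = 5.365.
Convergence: integral(f_5) = 3.835042 -> 5.365 as n -> infinity


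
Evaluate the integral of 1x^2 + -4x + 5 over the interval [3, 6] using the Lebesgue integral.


The Lebesgue integral of a Riemann-integrable function agrees with the Riemann integral.
Antiderivative F(x) = (1/3)x^3 + (-4/2)x^2 + 5x
F(6) = (1/3)*6^3 + (-4/2)*6^2 + 5*6
     = (1/3)*216 + (-4/2)*36 + 5*6
     = 72 + -72 + 30
     = 30
F(3) = 6
Integral = F(6) - F(3) = 30 - 6 = 24


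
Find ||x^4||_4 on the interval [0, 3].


Step 1: ||f||_4 = (integral_0^3 |x^4|^4 dx)^(1/4)
     = (integral_0^3 x^16 dx)^(1/4)
Step 2: integral_0^3 x^16 dx = [x^17/(17)] from 0 to 3 = 3^17/17
     = 129140163/17 = 7.596480e+06
Step 3: ||f||_4 = (7.596480e+06)^(1/4) = 52.49925


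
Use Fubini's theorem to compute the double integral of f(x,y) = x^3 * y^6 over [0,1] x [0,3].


By Fubini's theorem, the double integral factors as a product of single integrals:
Step 1: integral_0^1 x^3 dx = [x^4/4] from 0 to 1
     = 1^4/4 = 0.25
Step 2: integral_0^3 y^6 dy = [y^7/7] from 0 to 3
     = 3^7/7 = 312.428571
Step 3: Double integral = 0.25 * 312.428571 = 78.107143


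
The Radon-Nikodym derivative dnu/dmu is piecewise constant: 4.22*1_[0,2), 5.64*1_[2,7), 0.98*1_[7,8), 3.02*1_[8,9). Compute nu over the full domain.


Integrate each piece of the Radon-Nikodym derivative:
Step 1: integral_0^2 4.22 dx = 4.22*(2-0) = 4.22*2 = 8.44
Step 2: integral_2^7 5.64 dx = 5.64*(7-2) = 5.64*5 = 28.2
Step 3: integral_7^8 0.98 dx = 0.98*(8-7) = 0.98*1 = 0.98
Step 4: integral_8^9 3.02 dx = 3.02*(9-8) = 3.02*1 = 3.02
Total: 8.44 + 28.2 + 0.98 + 3.02 = 40.64


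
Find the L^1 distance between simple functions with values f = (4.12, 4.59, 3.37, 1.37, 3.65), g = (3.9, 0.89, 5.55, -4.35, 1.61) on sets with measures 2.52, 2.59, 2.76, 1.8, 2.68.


Step 1: Compute differences f_i - g_i:
  4.12 - 3.9 = 0.22
  4.59 - 0.89 = 3.7
  3.37 - 5.55 = -2.18
  1.37 - -4.35 = 5.72
  3.65 - 1.61 = 2.04
Step 2: Compute |diff|^1 * measure for each set:
  |0.22|^1 * 2.52 = 0.22 * 2.52 = 0.5544
  |3.7|^1 * 2.59 = 3.7 * 2.59 = 9.583
  |-2.18|^1 * 2.76 = 2.18 * 2.76 = 6.0168
  |5.72|^1 * 1.8 = 5.72 * 1.8 = 10.296
  |2.04|^1 * 2.68 = 2.04 * 2.68 = 5.4672
Step 3: Sum = 31.9174
Step 4: ||f-g||_1 = (31.9174)^(1/1) = 31.9174


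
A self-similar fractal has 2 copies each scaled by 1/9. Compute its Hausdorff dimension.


For a self-similar set with N copies scaled by 1/r:
dim_H = log(N)/log(r) = log(2)/log(9)
= 0.693147/2.197225
= 0.315465


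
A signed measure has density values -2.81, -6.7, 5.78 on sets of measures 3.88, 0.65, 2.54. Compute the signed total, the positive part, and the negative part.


Step 1: Compute signed measure on each set:
  Set 1: -2.81 * 3.88 = -10.9028
  Set 2: -6.7 * 0.65 = -4.355
  Set 3: 5.78 * 2.54 = 14.6812
Step 2: Total signed measure = (-10.9028) + (-4.355) + (14.6812)
     = -0.5766
Step 3: Positive part mu+(X) = sum of positive contributions = 14.6812
Step 4: Negative part mu-(X) = |sum of negative contributions| = 15.2578


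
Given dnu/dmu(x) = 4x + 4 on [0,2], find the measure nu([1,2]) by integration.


nu(A) = integral_A (dnu/dmu) dmu = integral_1^2 (4x + 4) dx
Step 1: Antiderivative F(x) = (4/2)x^2 + 4x
Step 2: F(2) = (4/2)*2^2 + 4*2 = 8 + 8 = 16
Step 3: F(1) = (4/2)*1^2 + 4*1 = 2 + 4 = 6
Step 4: nu([1,2]) = F(2) - F(1) = 16 - 6 = 10


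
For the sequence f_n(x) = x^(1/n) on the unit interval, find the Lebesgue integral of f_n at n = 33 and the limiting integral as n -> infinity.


At n = 33: f_33(x) = x^(1/33).
Step 1: integral(x^(1/33), 0, 1) = [x^(1/33+1) / (1/33+1)] from 0 to 1
     = 1 / (1/33 + 1) = 1 / ((33+1)/33) = 33/(33+1)
     = 33/34 = 0.970588
Step 2: As n -> infinity, f_n(x) = x^(1/n) -> 1 for x in (0,1], and f_n is increasing in n.
By MCT, lim_n integral(f_n) = integral(lim_n f_n) = integral(1, 0, 1) = 1.
Step 3: Verify convergence: 33/34 = 0.970588 -> 1


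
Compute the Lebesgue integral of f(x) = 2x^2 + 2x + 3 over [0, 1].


The Lebesgue integral of a Riemann-integrable function agrees with the Riemann integral.
Antiderivative F(x) = (2/3)x^3 + (2/2)x^2 + 3x
F(1) = (2/3)*1^3 + (2/2)*1^2 + 3*1
     = (2/3)*1 + (2/2)*1 + 3*1
     = 0.666667 + 1 + 3
     = 4.666667
F(0) = 0.0
Integral = F(1) - F(0) = 4.666667 - 0.0 = 4.666667


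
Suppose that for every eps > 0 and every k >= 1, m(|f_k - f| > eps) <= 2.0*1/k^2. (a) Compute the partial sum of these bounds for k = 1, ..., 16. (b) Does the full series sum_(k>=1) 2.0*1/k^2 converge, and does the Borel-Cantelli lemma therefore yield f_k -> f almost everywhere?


Step 1: List the terms 2.0*1/k^2 for k = 1 to 16:
  k=1: 2
  k=2: 0.5
  k=3: 0.222222
  k=4: 0.125
  k=5: 0.08
  k=6: 0.055556
  k=7: 0.040816
  k=8: 0.03125
  k=9: 0.024691
  k=10: 0.02
  k=11: 0.016529
  k=12: 0.013889
  k=13: 0.011834
  k=14: 0.010204
  k=15: 0.008889
  k=16: 0.007812
Step 2: Partial sum = 2 + 0.5 + 0.222222 + 0.125 + 0.08 + 0.055556 + 0.040816 + 0.03125 + 0.024691 + 0.02 + 0.016529 + 0.013889 + 0.011834 + 0.010204 + 0.008889 + 0.007812
     = 3.168693
Step 3: The full series sum_(k>=1) 2.0*1/k^2 converges (p-series with p = 2 > 1; a constant multiple of a convergent series converges).
Step 4: Fix eps > 0. Since sum_k m(|f_k - f| > eps) < infinity, the Borel-Cantelli lemma gives
        m(limsup_k {|f_k - f| > eps}) = 0, i.e. for a.e. x, |f_k(x) - f(x)| <= eps for all large k.
        Applying this with eps = 1/j for j = 1, 2, ... and intersecting the countably many full-measure sets,
        for a.e. x we get limsup_k |f_k(x) - f(x)| <= 1/j for every j, hence f_k -> f almost everywhere.
Conclusion: series converges; Borel-Cantelli yields f_k -> f a.e.


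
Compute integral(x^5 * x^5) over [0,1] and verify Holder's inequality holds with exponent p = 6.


Step 1: Exact integral of f*g = integral(x^10, 0, 1) = 1/11
     = 0.090909
Step 2: Holder bound with p=6, q=1.2:
  ||f||_p = (integral x^30 dx)^(1/6) = (1/31)^(1/6) = 0.564209
  ||g||_q = (integral x^6 dx)^(1/1.2) = (1/7)^(1/1.2) = 0.197584
Step 3: Holder bound = ||f||_p * ||g||_q = 0.564209 * 0.197584 = 0.111479
Verification: 0.090909 <= 0.111479 (Holder holds)


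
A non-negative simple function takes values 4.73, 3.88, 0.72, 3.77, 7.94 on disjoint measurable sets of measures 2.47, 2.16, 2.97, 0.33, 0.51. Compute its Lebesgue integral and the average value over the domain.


Step 1: Integral = sum(value_i * measure_i)
= 4.73*2.47 + 3.88*2.16 + 0.72*2.97 + 3.77*0.33 + 7.94*0.51
= 11.6831 + 8.3808 + 2.1384 + 1.2441 + 4.0494
= 27.4958
Step 2: Total measure of domain = 2.47 + 2.16 + 2.97 + 0.33 + 0.51 = 8.44
Step 3: Average value = 27.4958 / 8.44 = 3.257796


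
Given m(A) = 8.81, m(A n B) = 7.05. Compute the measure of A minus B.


m(A \ B) = m(A) - m(A n B)
= 8.81 - 7.05
= 1.76


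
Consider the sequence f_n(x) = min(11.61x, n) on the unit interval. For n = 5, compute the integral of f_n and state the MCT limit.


f(x) = 11.61x on [0,1]; f_n(x) = min(11.61x, n). At n = 5:
Step 1: f(x) reaches 5 at x = 5/11.61 = 0.430663
Step 2: integral(f_5) = integral(11.61x, 0, 0.430663) + integral(5, 0.430663, 1)
       = 11.61*0.430663^2/2 + 5*(1 - 0.430663)
       = 1.076658 + 2.846684
       = 3.923342
Step 3: As n -> infinity, f_n increases to f, so by MCT integral(f_n) -> integral(f) = 11.61/2 = 5.805.
Convergence: integral(f_5) = 3.923342 -> 5.805 as n -> infinity


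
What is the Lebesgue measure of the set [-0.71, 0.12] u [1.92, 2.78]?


For pairwise disjoint intervals, m(union) = sum of lengths.
= (0.12 - -0.71) + (2.78 - 1.92)
= 0.83 + 0.86
= 1.69


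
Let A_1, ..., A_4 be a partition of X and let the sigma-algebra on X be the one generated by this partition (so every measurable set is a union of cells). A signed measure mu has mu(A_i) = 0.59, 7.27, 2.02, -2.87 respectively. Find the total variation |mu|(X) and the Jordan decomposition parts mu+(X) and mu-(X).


Step 1: Every measurable set is a union of atoms (the cells / points), so a Hahn decomposition is
  obtained by grouping atoms by sign: P = union of atoms with mu > 0, N = union of the remaining atoms.
  Atoms in P (indices): 1, 2, 3;  atoms in N (indices): 4
  Positive values: 0.59, 7.27, 2.02
  Negative values: -2.87
Step 2: mu+(X) = mu(P) = sum of positive atom values = 9.88
Step 3: mu-(X) = -mu(N) = sum of |negative atom values| = 2.87
Step 4: |mu|(X) = mu+(X) + mu-(X) = 9.88 + 2.87 = 12.75


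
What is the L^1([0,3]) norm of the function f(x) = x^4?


Step 1: ||f||_1 = (integral_0^3 |x^4|^1 dx)^(1/1)
     = (integral_0^3 x^4 dx)^(1/1)
Step 2: integral_0^3 x^4 dx = [x^5/(5)] from 0 to 3 = 3^5/5
     = 243/5 = 48.6
Step 3: ||f||_1 = (48.6)^(1/1) = 48.6


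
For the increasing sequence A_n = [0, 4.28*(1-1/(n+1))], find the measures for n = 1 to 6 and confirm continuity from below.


By continuity of measure from below: if A_n increases to A, then m(A_n) -> m(A).
Here A = [0, 4.28], so m(A) = 4.28
Step 1: a_1 = 4.28*(1 - 1/2) = 2.14, m(A_1) = 2.14
Step 2: a_2 = 4.28*(1 - 1/3) = 2.8533, m(A_2) = 2.8533
Step 3: a_3 = 4.28*(1 - 1/4) = 3.21, m(A_3) = 3.21
Step 4: a_4 = 4.28*(1 - 1/5) = 3.424, m(A_4) = 3.424
Step 5: a_5 = 4.28*(1 - 1/6) = 3.5667, m(A_5) = 3.5667
Step 6: a_6 = 4.28*(1 - 1/7) = 3.6686, m(A_6) = 3.6686
Limit: m(A_n) -> m([0,4.28]) = 4.28


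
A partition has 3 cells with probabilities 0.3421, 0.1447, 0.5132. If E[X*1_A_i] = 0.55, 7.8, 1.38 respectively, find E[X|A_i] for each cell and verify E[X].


For each cell A_i: E[X|A_i] = E[X*1_A_i] / P(A_i)
Step 1: E[X|A_1] = 0.55 / 0.3421 = 1.607717
Step 2: E[X|A_2] = 7.8 / 0.1447 = 53.90463
Step 3: E[X|A_3] = 1.38 / 0.5132 = 2.68901
Verification: E[X] = sum E[X*1_A_i] = 0.55 + 7.8 + 1.38 = 9.73


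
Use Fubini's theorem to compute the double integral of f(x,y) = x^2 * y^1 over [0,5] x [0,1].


By Fubini's theorem, the double integral factors as a product of single integrals:
Step 1: integral_0^5 x^2 dx = [x^3/3] from 0 to 5
     = 5^3/3 = 41.666667
Step 2: integral_0^1 y^1 dy = [y^2/2] from 0 to 1
     = 1^2/2 = 0.5
Step 3: Double integral = 41.666667 * 0.5 = 20.833333


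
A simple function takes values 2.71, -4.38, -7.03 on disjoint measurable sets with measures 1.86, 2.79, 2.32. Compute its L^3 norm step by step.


Step 1: Compute |f_i|^3 for each value:
  |2.71|^3 = 19.902511
  |-4.38|^3 = 84.027672
  |-7.03|^3 = 347.428927
Step 2: Multiply by measures and sum:
  19.902511 * 1.86 = 37.01867
  84.027672 * 2.79 = 234.437205
  347.428927 * 2.32 = 806.035111
Sum = 37.01867 + 234.437205 + 806.035111 = 1077.490986
Step 3: Take the p-th root:
||f||_3 = (1077.490986)^(1/3) = 10.251904


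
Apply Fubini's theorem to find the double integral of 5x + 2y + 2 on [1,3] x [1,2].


By Fubini, integrate in x first, then y.
Step 1: Fix y, integrate over x in [1,3]:
  integral(5x + 2y + 2, x=1..3)
  = 5*(3^2 - 1^2)/2 + (2y + 2)*(3 - 1)
  = 20 + (2y + 2)*2
  = 20 + 4y + 4
  = 24 + 4y
Step 2: Integrate over y in [1,2]:
  integral(24 + 4y, y=1..2)
  = 24*1 + 4*(2^2 - 1^2)/2
  = 24 + 6
  = 30


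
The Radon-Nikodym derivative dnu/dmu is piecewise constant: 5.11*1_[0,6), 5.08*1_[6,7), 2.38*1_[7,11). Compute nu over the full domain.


Integrate each piece of the Radon-Nikodym derivative:
Step 1: integral_0^6 5.11 dx = 5.11*(6-0) = 5.11*6 = 30.66
Step 2: integral_6^7 5.08 dx = 5.08*(7-6) = 5.08*1 = 5.08
Step 3: integral_7^11 2.38 dx = 2.38*(11-7) = 2.38*4 = 9.52
Total: 30.66 + 5.08 + 9.52 = 45.26


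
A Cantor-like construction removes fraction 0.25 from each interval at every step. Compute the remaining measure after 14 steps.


Step 1: At each step, fraction remaining = 1 - 0.25 = 0.75
Step 2: After 14 steps, measure = (0.75)^14
Result = 0.017818
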